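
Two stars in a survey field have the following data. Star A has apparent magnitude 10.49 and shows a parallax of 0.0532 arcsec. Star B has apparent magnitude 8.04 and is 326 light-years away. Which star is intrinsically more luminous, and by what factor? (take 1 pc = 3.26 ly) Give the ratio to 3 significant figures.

Star B is more luminous, by a factor of 270.

Star A: d = 1/p = 1/0.0532″ = 18.80 pc
Star A: M = m − 5 log₁₀ d + 5 = 10.49 − 5·1.2741 + 5 = 9.120
Star B: d = 326 ly / 3.26 = 100.0 pc
Star B: M = m − 5 log₁₀ d + 5 = 8.04 − 5·2.0000 + 5 = 3.040
ΔM = M_A − M_B = 9.120 − (3.040) = 6.080; smaller M is more luminous → Star B.
L ratio = 10^(0.4 |ΔM|) = 10^2.432 = 270.3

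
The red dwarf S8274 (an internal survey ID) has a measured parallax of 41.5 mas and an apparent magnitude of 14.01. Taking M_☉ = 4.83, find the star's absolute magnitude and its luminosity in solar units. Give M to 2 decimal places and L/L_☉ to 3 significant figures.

M ≈ 12.10; L/L_☉ ≈ 1.24×10^-3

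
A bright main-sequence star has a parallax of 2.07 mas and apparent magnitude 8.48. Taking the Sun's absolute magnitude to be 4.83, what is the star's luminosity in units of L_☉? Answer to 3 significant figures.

L/L_☉ ≈ 80.9

d = 1/p = 1000/2.07 mas = 483.1 pc
M = m − 5 log₁₀ d + 5 = 8.48 − 5·2.6840 + 5 = 0.060
M − M_☉ = 0.060 − 4.83 = -4.770
L/L_☉ = 10^(−0.4 × -4.770) = 80.92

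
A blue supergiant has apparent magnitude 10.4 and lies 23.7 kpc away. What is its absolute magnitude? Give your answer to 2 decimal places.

d = 23.7 kpc = 23700 pc
5 log₁₀(d/10 pc) = 5 log₁₀(23700) − 5 = 16.874
M = m − 5 log₁₀(d/10) = 10.4 − 16.874 = -6.474

M ≈ -6.47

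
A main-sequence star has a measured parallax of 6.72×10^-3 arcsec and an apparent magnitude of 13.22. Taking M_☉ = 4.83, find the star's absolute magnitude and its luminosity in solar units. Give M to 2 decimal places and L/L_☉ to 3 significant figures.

M ≈ 7.36; L/L_☉ ≈ 0.0976

d = 1/p = 1/6.72×10^-3″ = 148.8 pc
M = m − 5 log₁₀ d + 5 = 13.22 − 5·2.1726 + 5 = 7.357
M − M_☉ = 7.357 − 4.83 = 2.527
L/L_☉ = 10^(−0.4 × 2.527) = 0.09756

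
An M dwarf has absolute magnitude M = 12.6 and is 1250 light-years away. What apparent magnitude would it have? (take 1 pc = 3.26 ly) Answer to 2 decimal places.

d = 1250 ly / 3.26 = 383.4 pc
m = M + 5 log₁₀ d − 5 = 12.6 + 5·2.5837 − 5 = 20.518

m ≈ 20.52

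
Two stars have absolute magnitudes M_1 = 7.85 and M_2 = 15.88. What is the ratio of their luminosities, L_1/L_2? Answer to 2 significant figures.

ΔM = M_1 − M_2 = -8.03
L_1/L_2 = 10^(−0.4 ΔM) = 10^3.212 = 1629

L_1/L_2 ≈ 1600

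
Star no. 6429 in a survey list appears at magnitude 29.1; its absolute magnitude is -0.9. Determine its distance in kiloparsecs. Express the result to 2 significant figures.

d ≈ 10000 kpc

Distance modulus: m − M = 29.1 − (-0.9) = 30.000
m − M = 5 log₁₀ d − 5
log₁₀ d = (m − M)/5 + 1 = 7.0000
d = 10^7.0000 = 1.000×10^7 pc
= 10000 kpc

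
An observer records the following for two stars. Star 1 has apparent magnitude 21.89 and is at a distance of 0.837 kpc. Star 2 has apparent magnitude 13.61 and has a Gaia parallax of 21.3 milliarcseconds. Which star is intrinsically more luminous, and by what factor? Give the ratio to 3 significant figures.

Star 1: d = 0.837 kpc = 837.0 pc
Star 1: M = m − 5 log₁₀ d + 5 = 21.89 − 5·2.9227 + 5 = 12.276
Star 2: p = 21.3 mas = 0.0213″ → d = 1/p = 46.95 pc
Star 2: M = m − 5 log₁₀ d + 5 = 13.61 − 5·1.6716 + 5 = 10.252
ΔM = M_1 − M_2 = 12.276 − (10.252) = 2.024; smaller M is more luminous → Star 2.
L ratio = 10^(0.4 |ΔM|) = 10^0.810 = 6.453

Star 2 is more luminous, by a factor of 6.45.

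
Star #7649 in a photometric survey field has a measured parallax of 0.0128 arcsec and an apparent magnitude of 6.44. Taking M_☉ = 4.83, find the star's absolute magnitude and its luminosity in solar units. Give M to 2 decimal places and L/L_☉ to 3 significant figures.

M ≈ 1.98; L/L_☉ ≈ 13.9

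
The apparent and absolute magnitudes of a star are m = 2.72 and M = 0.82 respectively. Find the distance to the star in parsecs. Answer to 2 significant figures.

d ≈ 24 pc

Distance modulus: m − M = 2.72 − (0.82) = 1.900
m − M = 5 log₁₀ d − 5
log₁₀ d = (m − M)/5 + 1 = 1.3800
d = 10^1.3800 = 23.99 pc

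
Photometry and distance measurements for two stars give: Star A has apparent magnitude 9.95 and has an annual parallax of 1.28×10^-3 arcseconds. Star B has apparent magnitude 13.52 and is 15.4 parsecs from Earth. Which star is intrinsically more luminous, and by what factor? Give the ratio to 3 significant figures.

Star A: d = 1/p = 1/1.28×10^-3″ = 781.2 pc
Star A: M = m − 5 log₁₀ d + 5 = 9.95 − 5·2.8928 + 5 = 0.486
Star B: M = m − 5 log₁₀ d + 5 = 13.52 − 5·1.1875 + 5 = 12.582
ΔM = M_A − M_B = 0.486 − (12.582) = -12.096; smaller M is more luminous → Star A.
L ratio = 10^(0.4 |ΔM|) = 10^4.839 = 68950

Star A is more luminous, by a factor of 69000.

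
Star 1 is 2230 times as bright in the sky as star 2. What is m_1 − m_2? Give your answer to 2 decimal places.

m_1 − m_2 ≈ -8.37

Pogson: Δm = −2.5 log₁₀(ratio) = −2.5 log₁₀(2230) = −2.5 × 3.3483 = -8.371
Star 1 is brighter, so it has the smaller magnitude: the difference is negative.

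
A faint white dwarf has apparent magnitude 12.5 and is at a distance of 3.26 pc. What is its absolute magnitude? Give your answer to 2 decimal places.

M ≈ 14.93

5 log₁₀(d/10 pc) = 5 log₁₀(3.260) − 5 = -2.434
M = m − 5 log₁₀(d/10) = 12.5 + 2.434 = 14.934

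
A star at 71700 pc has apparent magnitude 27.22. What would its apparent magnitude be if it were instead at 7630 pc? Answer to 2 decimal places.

Flux ∝ 1/d², so Δm = 5 log₁₀(d₂/d₁) = 5 log₁₀(7630/71700) = -4.865
m₂ = m₁ + Δm = 27.22 + (-4.865) = 22.355

m ≈ 22.36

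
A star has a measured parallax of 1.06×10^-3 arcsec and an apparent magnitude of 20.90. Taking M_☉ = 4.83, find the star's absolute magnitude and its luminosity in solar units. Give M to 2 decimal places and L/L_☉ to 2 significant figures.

d = 1/p = 1/1.06×10^-3″ = 943.4 pc
M = m − 5 log₁₀ d + 5 = 20.90 − 5·2.9747 + 5 = 11.027
M − M_☉ = 11.027 − 4.83 = 6.197
L/L_☉ = 10^(−0.4 × 6.197) = 3.322×10^-3

M ≈ 11.03; L/L_☉ ≈ 3.3×10^-3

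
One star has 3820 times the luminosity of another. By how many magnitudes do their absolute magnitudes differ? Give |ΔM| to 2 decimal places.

Pogson: ΔM = −2.5 log₁₀(ratio) = −2.5 log₁₀(3820) = −2.5 × 3.5821 = -8.955

|ΔM| ≈ 8.96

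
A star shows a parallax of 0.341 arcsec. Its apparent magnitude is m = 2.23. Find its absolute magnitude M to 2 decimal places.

M ≈ 4.89

d = 1/p = 1/0.341″ = 2.933 pc
5 log₁₀(d/10 pc) = 5 log₁₀(2.933) − 5 = -2.664
M = m − 5 log₁₀(d/10) = 2.23 + 2.664 = 4.894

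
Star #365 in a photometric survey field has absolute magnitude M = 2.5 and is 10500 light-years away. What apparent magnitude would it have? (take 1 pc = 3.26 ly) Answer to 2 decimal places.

m ≈ 15.04

d = 10500 ly / 3.26 = 3221 pc
m = M + 5 log₁₀ d − 5 = 2.5 + 5·3.5080 − 5 = 15.040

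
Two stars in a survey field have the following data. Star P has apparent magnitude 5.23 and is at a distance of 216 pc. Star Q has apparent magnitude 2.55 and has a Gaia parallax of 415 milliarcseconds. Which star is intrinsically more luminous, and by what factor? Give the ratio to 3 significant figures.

Star P: M = m − 5 log₁₀ d + 5 = 5.23 − 5·2.3345 + 5 = -1.442
Star Q: p = 415 mas = 0.415″ → d = 1/p = 2.410 pc
Star Q: M = m − 5 log₁₀ d + 5 = 2.55 − 5·0.3820 + 5 = 5.640
ΔM = M_P − M_Q = -1.442 − (5.640) = -7.083; smaller M is more luminous → Star P.
L ratio = 10^(0.4 |ΔM|) = 10^2.833 = 680.8

Star P is more luminous, by a factor of 681.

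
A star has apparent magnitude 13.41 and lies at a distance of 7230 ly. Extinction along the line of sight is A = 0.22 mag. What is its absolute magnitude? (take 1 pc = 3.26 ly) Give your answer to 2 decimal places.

d = 7230 ly / 3.26 = 2218 pc
5 log₁₀(d/10 pc) = 5 log₁₀(2218) − 5 = 11.730
M = m − 5 log₁₀(d/10) − A = 13.41 − 11.730 − 0.22 = 1.460

M ≈ 1.46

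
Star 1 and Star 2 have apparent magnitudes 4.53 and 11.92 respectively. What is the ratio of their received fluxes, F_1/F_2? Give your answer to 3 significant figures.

F_1/F_2 ≈ 904

Magnitude difference = -7.39
Flux ratio = 10^(−0.4 Δm) = 10^(−0.4 × -7.39) = 10^2.956 = 903.6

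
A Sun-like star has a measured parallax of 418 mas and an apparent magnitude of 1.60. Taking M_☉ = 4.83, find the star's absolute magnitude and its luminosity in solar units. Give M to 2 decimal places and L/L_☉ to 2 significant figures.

d = 1/p = 1000/418 mas = 2.392 pc
M = m − 5 log₁₀ d + 5 = 1.60 − 5·0.3788 + 5 = 4.706
M − M_☉ = 4.706 − 4.83 = -0.124
L/L_☉ = 10^(−0.4 × -0.124) = 1.121

M ≈ 4.71; L/L_☉ ≈ 1.1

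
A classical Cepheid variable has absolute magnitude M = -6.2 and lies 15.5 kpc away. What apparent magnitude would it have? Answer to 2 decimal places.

d = 15.5 kpc = 15500 pc
m = M + 5 log₁₀ d − 5 = -6.2 + 5·4.1903 − 5 = 9.752

m ≈ 9.75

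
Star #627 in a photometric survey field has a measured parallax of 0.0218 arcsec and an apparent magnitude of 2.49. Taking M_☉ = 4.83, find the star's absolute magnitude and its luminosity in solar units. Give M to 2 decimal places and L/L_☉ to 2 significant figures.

d = 1/p = 1/0.0218″ = 45.87 pc
M = m − 5 log₁₀ d + 5 = 2.49 − 5·1.6615 + 5 = -0.818
M − M_☉ = -0.818 − 4.83 = -5.648
L/L_☉ = 10^(−0.4 × -5.648) = 181.6

M ≈ -0.82; L/L_☉ ≈ 180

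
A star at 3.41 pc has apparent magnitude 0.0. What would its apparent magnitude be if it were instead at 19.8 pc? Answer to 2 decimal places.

m ≈ 3.82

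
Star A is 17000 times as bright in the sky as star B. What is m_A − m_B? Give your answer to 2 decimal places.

m_A − m_B ≈ -10.58

Pogson: Δm = −2.5 log₁₀(ratio) = −2.5 log₁₀(17000) = −2.5 × 4.2304 = -10.576
Star A is brighter, so it has the smaller magnitude: the difference is negative.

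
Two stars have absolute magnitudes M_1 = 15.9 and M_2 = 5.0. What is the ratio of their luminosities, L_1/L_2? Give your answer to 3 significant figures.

L_1/L_2 ≈ 4.37×10^-5

ΔM = M_1 − M_2 = 10.9
L_1/L_2 = 10^(−0.4 ΔM) = 10^-4.360 = 4.365×10^-5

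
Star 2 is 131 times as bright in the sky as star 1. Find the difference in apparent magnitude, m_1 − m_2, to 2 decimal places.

m_1 − m_2 ≈ 5.29

Pogson: Δm = −2.5 log₁₀(ratio) = −2.5 log₁₀(131) = −2.5 × 2.1173 = -5.293
Star 2 is brighter so has the smaller magnitude: m_1 − m_2 is positive.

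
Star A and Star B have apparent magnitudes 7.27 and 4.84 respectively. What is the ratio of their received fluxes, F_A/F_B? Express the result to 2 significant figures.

F_A/F_B ≈ 0.11

Δm = 7.27 − (4.84) = 2.43
Flux ratio = 10^(−0.4 Δm) = 10^(−0.4 × 2.43) = 10^-0.972 = 0.1067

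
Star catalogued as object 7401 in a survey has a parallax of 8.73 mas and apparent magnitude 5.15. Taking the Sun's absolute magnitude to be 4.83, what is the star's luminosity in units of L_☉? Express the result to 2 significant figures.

L/L_☉ ≈ 98

d = 1/p = 1000/8.73 mas = 114.5 pc
M = m − 5 log₁₀ d + 5 = 5.15 − 5·2.0590 + 5 = -0.145
M − M_☉ = -0.145 − 4.83 = -4.975
L/L_☉ = 10^(−0.4 × -4.975) = 97.72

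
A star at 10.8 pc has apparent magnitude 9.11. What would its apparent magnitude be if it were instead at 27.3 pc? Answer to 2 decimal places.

m ≈ 11.12

Flux ∝ 1/d², so Δm = 5 log₁₀(d₂/d₁) = 5 log₁₀(27.3/10.8) = 2.014
m₂ = m₁ + Δm = 9.11 + (2.014) = 11.124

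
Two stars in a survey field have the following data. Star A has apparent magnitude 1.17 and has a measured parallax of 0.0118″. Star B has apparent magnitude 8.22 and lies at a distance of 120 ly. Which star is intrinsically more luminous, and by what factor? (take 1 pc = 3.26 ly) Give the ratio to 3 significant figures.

Star A is more luminous, by a factor of 3500.

Star A: d = 1/p = 1/0.0118″ = 84.75 pc
Star A: M = m − 5 log₁₀ d + 5 = 1.17 − 5·1.9281 + 5 = -3.471
Star B: d = 120 ly / 3.26 = 36.81 pc
Star B: M = m − 5 log₁₀ d + 5 = 8.22 − 5·1.5660 + 5 = 5.390
ΔM = M_A − M_B = -3.471 − (5.390) = -8.861; smaller M is more luminous → Star A.
L ratio = 10^(0.4 |ΔM|) = 10^3.544 = 3502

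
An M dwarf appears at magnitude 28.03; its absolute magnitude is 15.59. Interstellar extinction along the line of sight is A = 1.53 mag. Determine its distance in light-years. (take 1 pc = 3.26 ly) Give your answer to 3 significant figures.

m − M = 5 log₁₀(d/10 pc) + A  ⇒  28.03 − (15.59) − 1.53 = 5 log₁₀(d/10)
10.910 = 5 log₁₀(d/10)
log₁₀ d = (m − M − A)/5 + 1 = 3.1820
d = 10^3.1820 = 1521 pc
= 4957 ly

d ≈ 4960 ly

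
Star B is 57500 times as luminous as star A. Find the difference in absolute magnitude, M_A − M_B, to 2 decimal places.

Pogson: ΔM = −2.5 log₁₀(ratio) = −2.5 log₁₀(57500) = −2.5 × 4.7597 = -11.899
Star B is brighter so has the smaller magnitude: M_A − M_B is positive.

M_A − M_B ≈ 11.90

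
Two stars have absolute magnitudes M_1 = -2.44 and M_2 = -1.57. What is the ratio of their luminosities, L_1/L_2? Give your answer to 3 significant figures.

L_1/L_2 ≈ 2.23

ΔM = M_1 − M_2 = -0.87
L_1/L_2 = 10^(−0.4 ΔM) = 10^0.348 = 2.228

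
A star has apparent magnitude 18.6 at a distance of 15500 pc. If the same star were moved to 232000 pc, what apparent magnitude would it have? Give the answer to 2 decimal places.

Flux ∝ 1/d², so Δm = 5 log₁₀(d₂/d₁) = 5 log₁₀(232000/15500) = 5.876
m₂ = m₁ + Δm = 18.6 + (5.876) = 24.476

m ≈ 24.48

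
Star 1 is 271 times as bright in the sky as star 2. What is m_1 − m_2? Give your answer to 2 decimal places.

Pogson: Δm = −2.5 log₁₀(ratio) = −2.5 log₁₀(271) = −2.5 × 2.4330 = -6.082
Star 1 is brighter, so it has the smaller magnitude: the difference is negative.

m_1 − m_2 ≈ -6.08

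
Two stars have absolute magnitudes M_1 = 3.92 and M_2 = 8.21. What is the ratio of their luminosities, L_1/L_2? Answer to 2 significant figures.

ΔM = M_1 − M_2 = -4.29
L_1/L_2 = 10^(−0.4 ΔM) = 10^1.716 = 52.00

L_1/L_2 ≈ 52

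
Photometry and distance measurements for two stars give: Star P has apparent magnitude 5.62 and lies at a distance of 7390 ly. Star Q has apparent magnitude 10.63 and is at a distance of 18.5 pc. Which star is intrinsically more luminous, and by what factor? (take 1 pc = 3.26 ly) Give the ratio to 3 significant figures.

Star P: d = 7390 ly / 3.26 = 2267 pc
Star P: M = m − 5 log₁₀ d + 5 = 5.62 − 5·3.3554 + 5 = -6.157
Star Q: M = m − 5 log₁₀ d + 5 = 10.63 − 5·1.2672 + 5 = 9.294
ΔM = M_P − M_Q = -6.157 − (9.294) = -15.451; smaller M is more luminous → Star P.
L ratio = 10^(0.4 |ΔM|) = 10^6.181 = 1.515×10^6

Star P is more luminous, by a factor of 1.52×10^6.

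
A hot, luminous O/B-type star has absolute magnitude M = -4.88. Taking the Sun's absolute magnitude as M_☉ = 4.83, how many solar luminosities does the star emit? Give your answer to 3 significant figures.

M − M_☉ = -4.88 − 4.83 = -9.710
L/L_☉ = 10^(−0.4 (M − M_☉)) = 10^3.884 = 7656

L/L_☉ ≈ 7660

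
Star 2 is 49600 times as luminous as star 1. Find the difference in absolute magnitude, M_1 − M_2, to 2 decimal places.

Pogson: ΔM = −2.5 log₁₀(ratio) = −2.5 log₁₀(49600) = −2.5 × 4.6955 = -11.739
Star 2 is brighter so has the smaller magnitude: M_1 − M_2 is positive.

M_1 − M_2 ≈ 11.74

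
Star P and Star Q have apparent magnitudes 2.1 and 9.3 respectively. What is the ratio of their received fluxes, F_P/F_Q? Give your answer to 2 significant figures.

Δm = 2.1 − (9.3) = -7.2
Flux ratio = 10^(−0.4 Δm) = 10^(−0.4 × -7.2) = 10^2.880 = 758.6

F_P/F_Q ≈ 760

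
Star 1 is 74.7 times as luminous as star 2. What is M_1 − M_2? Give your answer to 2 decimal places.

Pogson: ΔM = −2.5 log₁₀(ratio) = −2.5 log₁₀(74.7) = −2.5 × 1.8733 = -4.683
Star 1 is brighter, so it has the smaller magnitude: the difference is negative.

M_1 − M_2 ≈ -4.68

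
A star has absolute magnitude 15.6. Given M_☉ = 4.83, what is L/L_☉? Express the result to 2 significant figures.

L/L_☉ ≈ 4.9×10^-5

M − M_☉ = 15.6 − 4.83 = 10.770
L/L_☉ = 10^(−0.4 (M − M_☉)) = 10^-4.308 = 4.920×10^-5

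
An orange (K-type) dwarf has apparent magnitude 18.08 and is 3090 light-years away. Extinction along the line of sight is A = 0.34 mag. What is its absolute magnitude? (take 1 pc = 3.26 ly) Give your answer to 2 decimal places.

d = 3090 ly / 3.26 = 947.9 pc
5 log₁₀(d/10 pc) = 5 log₁₀(947.9) − 5 = 9.884
M = m − 5 log₁₀(d/10) − A = 18.08 − 9.884 − 0.34 = 7.856

M ≈ 7.86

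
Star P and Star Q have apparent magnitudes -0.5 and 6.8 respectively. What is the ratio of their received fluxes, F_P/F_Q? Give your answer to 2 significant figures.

Δm = -0.5 − (6.8) = -7.3
Flux ratio = 10^(−0.4 Δm) = 10^(−0.4 × -7.3) = 10^2.920 = 831.8

F_P/F_Q ≈ 830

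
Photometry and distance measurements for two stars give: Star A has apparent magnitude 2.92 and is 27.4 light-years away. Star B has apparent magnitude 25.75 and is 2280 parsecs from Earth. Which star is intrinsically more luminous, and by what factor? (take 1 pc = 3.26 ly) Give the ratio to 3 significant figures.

Star A is more luminous, by a factor of 18400.

Star A: d = 27.4 ly / 3.26 = 8.405 pc
Star A: M = m − 5 log₁₀ d + 5 = 2.92 − 5·0.9245 + 5 = 3.297
Star B: M = m − 5 log₁₀ d + 5 = 25.75 − 5·3.3579 + 5 = 13.960
ΔM = M_A − M_B = 3.297 − (13.960) = -10.663; smaller M is more luminous → Star A.
L ratio = 10^(0.4 |ΔM|) = 10^4.265 = 18420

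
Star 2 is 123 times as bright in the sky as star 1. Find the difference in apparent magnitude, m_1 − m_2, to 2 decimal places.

m_1 − m_2 ≈ 5.22

Pogson: Δm = −2.5 log₁₀(ratio) = −2.5 log₁₀(123) = −2.5 × 2.0899 = -5.225
Star 2 is brighter so has the smaller magnitude: m_1 − m_2 is positive.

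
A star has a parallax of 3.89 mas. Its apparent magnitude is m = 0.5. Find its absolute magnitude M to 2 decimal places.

M ≈ -6.55

p = 3.89 mas = 3.89×10^-3″ → d = 1/p = 257.1 pc
5 log₁₀(d/10 pc) = 5 log₁₀(257.1) − 5 = 7.050
M = m − 5 log₁₀(d/10) = 0.5 − 7.050 = -6.550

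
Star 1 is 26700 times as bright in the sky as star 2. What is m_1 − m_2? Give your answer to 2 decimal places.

Pogson: Δm = −2.5 log₁₀(ratio) = −2.5 log₁₀(26700) = −2.5 × 4.4265 = -11.066
Star 1 is brighter, so it has the smaller magnitude: the difference is negative.

m_1 − m_2 ≈ -11.07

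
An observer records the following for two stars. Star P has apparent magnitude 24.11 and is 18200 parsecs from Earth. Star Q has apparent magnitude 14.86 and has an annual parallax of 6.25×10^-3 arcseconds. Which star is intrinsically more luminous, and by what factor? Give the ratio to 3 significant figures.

Star P: M = m − 5 log₁₀ d + 5 = 24.11 − 5·4.2601 + 5 = 7.810
Star Q: d = 1/p = 1/6.25×10^-3″ = 160.0 pc
Star Q: M = m − 5 log₁₀ d + 5 = 14.86 − 5·2.2041 + 5 = 8.839
ΔM = M_P − M_Q = 7.810 − (8.839) = -1.030; smaller M is more luminous → Star P.
L ratio = 10^(0.4 |ΔM|) = 10^0.412 = 2.582

Star P is more luminous, by a factor of 2.58.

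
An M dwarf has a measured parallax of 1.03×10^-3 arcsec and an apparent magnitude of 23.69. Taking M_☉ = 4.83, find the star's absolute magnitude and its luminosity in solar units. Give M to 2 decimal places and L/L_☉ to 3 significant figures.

d = 1/p = 1/1.03×10^-3″ = 970.9 pc
M = m − 5 log₁₀ d + 5 = 23.69 − 5·2.9872 + 5 = 13.754
M − M_☉ = 13.754 − 4.83 = 8.924
L/L_☉ = 10^(−0.4 × 8.924) = 2.694×10^-4

M ≈ 13.75; L/L_☉ ≈ 2.69×10^-4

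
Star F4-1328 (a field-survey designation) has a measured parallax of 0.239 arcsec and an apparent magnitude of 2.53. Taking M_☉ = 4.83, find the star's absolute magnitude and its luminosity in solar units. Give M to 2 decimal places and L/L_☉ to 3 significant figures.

M ≈ 4.42; L/L_☉ ≈ 1.46

d = 1/p = 1/0.239″ = 4.184 pc
M = m − 5 log₁₀ d + 5 = 2.53 − 5·0.6216 + 5 = 4.422
M − M_☉ = 4.422 − 4.83 = -0.408
L/L_☉ = 10^(−0.4 × -0.408) = 1.456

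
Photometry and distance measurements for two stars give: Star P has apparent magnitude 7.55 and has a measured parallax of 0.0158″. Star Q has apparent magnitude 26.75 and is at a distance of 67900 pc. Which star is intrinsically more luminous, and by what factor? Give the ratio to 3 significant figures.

Star P is more luminous, by a factor of 41.6.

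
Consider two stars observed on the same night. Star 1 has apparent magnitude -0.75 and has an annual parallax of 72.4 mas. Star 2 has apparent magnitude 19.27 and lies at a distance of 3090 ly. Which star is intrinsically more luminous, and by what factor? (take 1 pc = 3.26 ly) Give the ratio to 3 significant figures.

Star 1 is more luminous, by a factor of 21600.

Star 1: p = 72.4 mas = 0.0724″ → d = 1/p = 13.81 pc
Star 1: M = m − 5 log₁₀ d + 5 = -0.75 − 5·1.1403 + 5 = -1.451
Star 2: d = 3090 ly / 3.26 = 947.9 pc
Star 2: M = m − 5 log₁₀ d + 5 = 19.27 − 5·2.9767 + 5 = 9.386
ΔM = M_1 − M_2 = -1.451 − (9.386) = -10.838; smaller M is more luminous → Star 1.
L ratio = 10^(0.4 |ΔM|) = 10^4.335 = 21630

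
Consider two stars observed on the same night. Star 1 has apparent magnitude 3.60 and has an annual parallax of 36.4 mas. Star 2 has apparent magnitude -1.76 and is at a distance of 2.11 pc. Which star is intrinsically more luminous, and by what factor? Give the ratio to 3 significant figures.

Star 1: p = 36.4 mas = 0.0364″ → d = 1/p = 27.47 pc
Star 1: M = m − 5 log₁₀ d + 5 = 3.60 − 5·1.4389 + 5 = 1.406
Star 2: M = m − 5 log₁₀ d + 5 = -1.76 − 5·0.3243 + 5 = 1.619
ΔM = M_1 − M_2 = 1.406 − (1.619) = -0.213; smaller M is more luminous → Star 1.
L ratio = 10^(0.4 |ΔM|) = 10^0.085 = 1.217

Star 1 is more luminous, by a factor of 1.22.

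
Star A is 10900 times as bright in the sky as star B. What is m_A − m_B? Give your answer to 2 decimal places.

Pogson: Δm = −2.5 log₁₀(ratio) = −2.5 log₁₀(10900) = −2.5 × 4.0374 = -10.094
Star A is brighter, so it has the smaller magnitude: the difference is negative.

m_A − m_B ≈ -10.09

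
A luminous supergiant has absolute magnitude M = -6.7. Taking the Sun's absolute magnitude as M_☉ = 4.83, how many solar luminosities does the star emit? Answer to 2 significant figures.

M − M_☉ = -6.7 − 4.83 = -11.530
L/L_☉ = 10^(−0.4 (M − M_☉)) = 10^4.612 = 40930

L/L_☉ ≈ 41000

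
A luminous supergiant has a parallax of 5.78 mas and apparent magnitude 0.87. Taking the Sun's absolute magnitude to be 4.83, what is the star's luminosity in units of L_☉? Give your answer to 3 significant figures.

L/L_☉ ≈ 11500

d = 1/p = 1000/5.78 mas = 173.0 pc
M = m − 5 log₁₀ d + 5 = 0.87 − 5·2.2381 + 5 = -5.320
M − M_☉ = -5.320 − 4.83 = -10.150
L/L_☉ = 10^(−0.4 × -10.150) = 11490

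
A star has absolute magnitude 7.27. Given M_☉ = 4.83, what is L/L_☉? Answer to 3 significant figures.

L/L_☉ ≈ 0.106

M − M_☉ = 7.27 − 4.83 = 2.440
L/L_☉ = 10^(−0.4 (M − M_☉)) = 10^-0.976 = 0.1057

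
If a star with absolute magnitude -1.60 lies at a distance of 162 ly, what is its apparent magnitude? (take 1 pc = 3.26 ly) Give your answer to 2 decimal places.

m ≈ 1.88

d = 162 ly / 3.26 = 49.69 pc
m = M + 5 log₁₀ d − 5 = -1.60 + 5·1.6963 − 5 = 1.881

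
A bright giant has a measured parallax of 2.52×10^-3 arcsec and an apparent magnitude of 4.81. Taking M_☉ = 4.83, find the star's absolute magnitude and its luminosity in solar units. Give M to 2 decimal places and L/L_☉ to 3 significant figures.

M ≈ -3.18; L/L_☉ ≈ 1600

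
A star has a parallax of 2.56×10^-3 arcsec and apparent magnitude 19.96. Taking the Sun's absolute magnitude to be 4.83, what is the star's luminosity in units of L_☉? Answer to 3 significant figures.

d = 1/p = 1/2.56×10^-3″ = 390.6 pc
M = m − 5 log₁₀ d + 5 = 19.96 − 5·2.5918 + 5 = 12.001
M − M_☉ = 12.001 − 4.83 = 7.171
L/L_☉ = 10^(−0.4 × 7.171) = 1.354×10^-3

L/L_☉ ≈ 1.35×10^-3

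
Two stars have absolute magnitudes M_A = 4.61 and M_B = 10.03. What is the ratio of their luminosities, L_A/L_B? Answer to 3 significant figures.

L_A/L_B ≈ 147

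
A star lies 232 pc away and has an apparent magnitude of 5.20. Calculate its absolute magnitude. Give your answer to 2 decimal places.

5 log₁₀(d/10 pc) = 5 log₁₀(232.0) − 5 = 6.827
M = m − 5 log₁₀(d/10) = 5.20 − 6.827 = -1.627

M ≈ -1.63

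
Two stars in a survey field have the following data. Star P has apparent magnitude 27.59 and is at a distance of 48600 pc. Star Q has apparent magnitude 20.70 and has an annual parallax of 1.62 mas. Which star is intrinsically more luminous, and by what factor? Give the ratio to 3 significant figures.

Star P: M = m − 5 log₁₀ d + 5 = 27.59 − 5·4.6866 + 5 = 9.157
Star Q: p = 1.62 mas = 1.62×10^-3″ → d = 1/p = 617.3 pc
Star Q: M = m − 5 log₁₀ d + 5 = 20.70 − 5·2.7905 + 5 = 11.748
ΔM = M_P − M_Q = 9.157 − (11.748) = -2.591; smaller M is more luminous → Star P.
L ratio = 10^(0.4 |ΔM|) = 10^1.036 = 10.87

Star P is more luminous, by a factor of 10.9.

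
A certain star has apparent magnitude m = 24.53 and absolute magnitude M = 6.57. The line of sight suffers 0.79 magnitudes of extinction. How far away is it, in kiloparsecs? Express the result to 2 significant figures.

d ≈ 27 kpc

m − M = 5 log₁₀(d/10 pc) + A  ⇒  24.53 − (6.57) − 0.79 = 5 log₁₀(d/10)
17.170 = 5 log₁₀(d/10)
log₁₀ d = (m − M − A)/5 + 1 = 4.4340
d = 10^4.4340 = 27160 pc
= 27.16 kpc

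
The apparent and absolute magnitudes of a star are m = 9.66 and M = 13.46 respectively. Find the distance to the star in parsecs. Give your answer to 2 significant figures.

μ = m − M = -3.800
m − M = 5 log₁₀ d − 5
log₁₀ d = (m − M)/5 + 1 = 0.2400
d = 10^0.2400 = 1.738 pc

d ≈ 1.7 pc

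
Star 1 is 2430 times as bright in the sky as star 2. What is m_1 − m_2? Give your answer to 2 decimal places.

m_1 − m_2 ≈ -8.46

Pogson: Δm = −2.5 log₁₀(ratio) = −2.5 log₁₀(2430) = −2.5 × 3.3856 = -8.464
Star 1 is brighter, so it has the smaller magnitude: the difference is negative.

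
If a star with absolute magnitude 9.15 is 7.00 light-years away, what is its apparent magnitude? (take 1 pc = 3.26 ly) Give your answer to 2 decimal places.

d = 7.00 ly / 3.26 = 2.147 pc
m = M + 5 log₁₀ d − 5 = 9.15 + 5·0.3319 − 5 = 5.809

m ≈ 5.81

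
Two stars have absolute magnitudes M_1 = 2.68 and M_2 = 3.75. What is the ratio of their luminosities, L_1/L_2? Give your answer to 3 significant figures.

ΔM = M_1 − M_2 = -1.07
L_1/L_2 = 10^(−0.4 ΔM) = 10^0.428 = 2.679

L_1/L_2 ≈ 2.68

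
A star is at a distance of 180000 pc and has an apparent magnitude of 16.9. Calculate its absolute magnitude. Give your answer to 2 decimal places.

5 log₁₀(d/10 pc) = 5 log₁₀(180000) − 5 = 21.276
M = m − 5 log₁₀(d/10) = 16.9 − 21.276 = -4.376

M ≈ -4.38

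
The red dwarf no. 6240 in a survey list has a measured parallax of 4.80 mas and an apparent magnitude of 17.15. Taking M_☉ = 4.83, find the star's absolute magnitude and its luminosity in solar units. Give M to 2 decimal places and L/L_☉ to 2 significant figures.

d = 1/p = 1000/4.80 mas = 208.3 pc
M = m − 5 log₁₀ d + 5 = 17.15 − 5·2.3188 + 5 = 10.556
M − M_☉ = 10.556 − 4.83 = 5.726
L/L_☉ = 10^(−0.4 × 5.726) = 5.123×10^-3

M ≈ 10.56; L/L_☉ ≈ 5.1×10^-3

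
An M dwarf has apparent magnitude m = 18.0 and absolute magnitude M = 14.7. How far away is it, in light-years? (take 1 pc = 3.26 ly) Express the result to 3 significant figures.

d ≈ 149 ly

Distance modulus: m − M = 18.0 − (14.7) = 3.300
m − M = 5 log₁₀ d − 5
log₁₀ d = (m − M)/5 + 1 = 1.6600
d = 10^1.6600 = 45.71 pc
= 149.0 ly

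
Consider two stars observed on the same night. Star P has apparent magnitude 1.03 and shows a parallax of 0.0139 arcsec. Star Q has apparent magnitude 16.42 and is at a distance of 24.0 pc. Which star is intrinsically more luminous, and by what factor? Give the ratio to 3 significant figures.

Star P is more luminous, by a factor of 1.29×10^7.

Star P: d = 1/p = 1/0.0139″ = 71.94 pc
Star P: M = m − 5 log₁₀ d + 5 = 1.03 − 5·1.8570 + 5 = -3.255
Star Q: M = m − 5 log₁₀ d + 5 = 16.42 − 5·1.3802 + 5 = 14.519
ΔM = M_P − M_Q = -3.255 − (14.519) = -17.774; smaller M is more luminous → Star P.
L ratio = 10^(0.4 |ΔM|) = 10^7.110 = 1.287×10^7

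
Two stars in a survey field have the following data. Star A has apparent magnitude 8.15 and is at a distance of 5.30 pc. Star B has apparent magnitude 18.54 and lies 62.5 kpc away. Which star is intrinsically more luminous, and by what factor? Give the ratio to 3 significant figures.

Star A: M = m − 5 log₁₀ d + 5 = 8.15 − 5·0.7243 + 5 = 9.529
Star B: d = 62.5 kpc = 62500 pc
Star B: M = m − 5 log₁₀ d + 5 = 18.54 − 5·4.7959 + 5 = -0.439
ΔM = M_A − M_B = 9.529 − (-0.439) = 9.968; smaller M is more luminous → Star B.
L ratio = 10^(0.4 |ΔM|) = 10^3.987 = 9710

Star B is more luminous, by a factor of 9710.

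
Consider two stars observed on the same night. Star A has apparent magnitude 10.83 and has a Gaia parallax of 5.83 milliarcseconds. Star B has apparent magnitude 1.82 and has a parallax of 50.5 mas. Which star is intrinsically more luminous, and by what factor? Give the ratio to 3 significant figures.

Star B is more luminous, by a factor of 53.5.

Star A: p = 5.83 mas = 5.83×10^-3″ → d = 1/p = 171.5 pc
Star A: M = m − 5 log₁₀ d + 5 = 10.83 − 5·2.2343 + 5 = 4.658
Star B: p = 50.5 mas = 0.0505″ → d = 1/p = 19.80 pc
Star B: M = m − 5 log₁₀ d + 5 = 1.82 − 5·1.2967 + 5 = 0.336
ΔM = M_A − M_B = 4.658 − (0.336) = 4.322; smaller M is more luminous → Star B.
L ratio = 10^(0.4 |ΔM|) = 10^1.729 = 53.55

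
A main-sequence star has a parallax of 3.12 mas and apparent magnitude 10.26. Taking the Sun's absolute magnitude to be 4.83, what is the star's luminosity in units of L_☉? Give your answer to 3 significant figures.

d = 1/p = 1000/3.12 mas = 320.5 pc
M = m − 5 log₁₀ d + 5 = 10.26 − 5·2.5058 + 5 = 2.731
M − M_☉ = 2.731 − 4.83 = -2.099
L/L_☉ = 10^(−0.4 × -2.099) = 6.913

L/L_☉ ≈ 6.91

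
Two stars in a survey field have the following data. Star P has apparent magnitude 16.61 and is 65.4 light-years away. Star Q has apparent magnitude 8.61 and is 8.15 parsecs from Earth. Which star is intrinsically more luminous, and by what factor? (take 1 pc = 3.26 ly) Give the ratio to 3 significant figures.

Star Q is more luminous, by a factor of 262.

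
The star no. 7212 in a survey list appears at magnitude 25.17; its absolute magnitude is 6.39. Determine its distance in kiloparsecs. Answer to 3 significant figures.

d ≈ 57.0 kpc

Distance modulus: m − M = 25.17 − (6.39) = 18.780
m − M = 5 log₁₀ d − 5
log₁₀ d = (m − M)/5 + 1 = 4.7560
d = 10^4.7560 = 57020 pc
= 57.02 kpc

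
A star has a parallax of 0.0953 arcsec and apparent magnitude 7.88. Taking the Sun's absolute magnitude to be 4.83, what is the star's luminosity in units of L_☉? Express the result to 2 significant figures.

d = 1/p = 1/0.0953″ = 10.49 pc
M = m − 5 log₁₀ d + 5 = 7.88 − 5·1.0209 + 5 = 7.775
M − M_☉ = 7.775 − 4.83 = 2.945
L/L_☉ = 10^(−0.4 × 2.945) = 0.06635

L/L_☉ ≈ 0.066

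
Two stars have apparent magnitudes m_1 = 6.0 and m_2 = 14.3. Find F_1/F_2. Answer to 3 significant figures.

F_1/F_2 ≈ 2090

Δm = 6.0 − (14.3) = -8.3
Flux ratio = 10^(−0.4 Δm) = 10^(−0.4 × -8.3) = 10^3.320 = 2089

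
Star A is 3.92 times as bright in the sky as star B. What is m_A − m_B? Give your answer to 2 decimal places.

Pogson: Δm = −2.5 log₁₀(ratio) = −2.5 log₁₀(3.92) = −2.5 × 0.5933 = -1.483
Star A is brighter, so it has the smaller magnitude: the difference is negative.

m_A − m_B ≈ -1.48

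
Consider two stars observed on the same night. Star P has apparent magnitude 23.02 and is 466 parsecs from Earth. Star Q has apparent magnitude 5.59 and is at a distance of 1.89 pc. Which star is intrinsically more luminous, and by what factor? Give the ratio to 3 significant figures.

Star Q is more luminous, by a factor of 154.

Star P: M = m − 5 log₁₀ d + 5 = 23.02 − 5·2.6684 + 5 = 14.678
Star Q: M = m − 5 log₁₀ d + 5 = 5.59 − 5·0.2765 + 5 = 9.208
ΔM = M_P − M_Q = 14.678 − (9.208) = 5.470; smaller M is more luminous → Star Q.
L ratio = 10^(0.4 |ΔM|) = 10^2.188 = 154.2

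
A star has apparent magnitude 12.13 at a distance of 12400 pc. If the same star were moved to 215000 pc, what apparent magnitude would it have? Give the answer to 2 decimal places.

Flux ∝ 1/d², so Δm = 5 log₁₀(d₂/d₁) = 5 log₁₀(215000/12400) = 6.195
m₂ = m₁ + Δm = 12.13 + (6.195) = 18.325

m ≈ 18.33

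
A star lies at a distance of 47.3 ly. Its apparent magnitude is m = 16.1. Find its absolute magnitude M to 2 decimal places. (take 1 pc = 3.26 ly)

M ≈ 15.29

d = 47.3 ly / 3.26 = 14.51 pc
5 log₁₀(d/10 pc) = 5 log₁₀(14.51) − 5 = 0.808
M = m − 5 log₁₀(d/10) = 16.1 − 0.808 = 15.292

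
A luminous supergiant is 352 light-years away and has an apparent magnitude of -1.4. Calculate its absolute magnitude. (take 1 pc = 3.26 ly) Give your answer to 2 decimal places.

M ≈ -6.57

d = 352 ly / 3.26 = 108.0 pc
5 log₁₀(d/10 pc) = 5 log₁₀(108.0) − 5 = 5.167
M = m − 5 log₁₀(d/10) = -1.4 − 5.167 = -6.567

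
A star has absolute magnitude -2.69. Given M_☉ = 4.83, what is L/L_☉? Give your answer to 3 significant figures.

M − M_☉ = -2.69 − 4.83 = -7.520
L/L_☉ = 10^(−0.4 (M − M_☉)) = 10^3.008 = 1019

L/L_☉ ≈ 1020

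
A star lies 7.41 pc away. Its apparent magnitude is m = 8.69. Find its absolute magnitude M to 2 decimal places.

M ≈ 9.34

5 log₁₀(d/10 pc) = 5 log₁₀(7.410) − 5 = -0.651
M = m − 5 log₁₀(d/10) = 8.69 + 0.651 = 9.341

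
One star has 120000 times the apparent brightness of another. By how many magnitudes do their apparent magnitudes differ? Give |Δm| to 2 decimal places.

|Δm| ≈ 12.70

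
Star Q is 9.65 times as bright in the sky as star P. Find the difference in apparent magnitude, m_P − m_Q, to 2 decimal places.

m_P − m_Q ≈ 2.46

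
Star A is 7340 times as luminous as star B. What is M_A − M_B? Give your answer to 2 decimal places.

Pogson: ΔM = −2.5 log₁₀(ratio) = −2.5 log₁₀(7340) = −2.5 × 3.8657 = -9.664
Star A is brighter, so it has the smaller magnitude: the difference is negative.

M_A − M_B ≈ -9.66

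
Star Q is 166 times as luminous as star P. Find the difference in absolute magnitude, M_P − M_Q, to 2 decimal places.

Pogson: ΔM = −2.5 log₁₀(ratio) = −2.5 log₁₀(166) = −2.5 × 2.2201 = -5.550
Star Q is brighter so has the smaller magnitude: M_P − M_Q is positive.

M_P − M_Q ≈ 5.55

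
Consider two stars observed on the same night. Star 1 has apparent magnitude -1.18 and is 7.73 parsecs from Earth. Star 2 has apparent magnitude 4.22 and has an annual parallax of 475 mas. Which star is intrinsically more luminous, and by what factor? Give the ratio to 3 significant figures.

Star 1: M = m − 5 log₁₀ d + 5 = -1.18 − 5·0.8882 + 5 = -0.621
Star 2: p = 475 mas = 0.475″ → d = 1/p = 2.105 pc
Star 2: M = m − 5 log₁₀ d + 5 = 4.22 − 5·0.3233 + 5 = 7.603
ΔM = M_1 − M_2 = -0.621 − (7.603) = -8.224; smaller M is more luminous → Star 1.
L ratio = 10^(0.4 |ΔM|) = 10^3.290 = 1949

Star 1 is more luminous, by a factor of 1950.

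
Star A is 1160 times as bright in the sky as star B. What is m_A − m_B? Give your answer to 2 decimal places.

m_A − m_B ≈ -7.66

Pogson: Δm = −2.5 log₁₀(ratio) = −2.5 log₁₀(1160) = −2.5 × 3.0645 = -7.661
Star A is brighter, so it has the smaller magnitude: the difference is negative.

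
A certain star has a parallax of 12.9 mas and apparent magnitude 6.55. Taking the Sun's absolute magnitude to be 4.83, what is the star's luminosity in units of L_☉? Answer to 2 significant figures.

d = 1/p = 1000/12.9 mas = 77.52 pc
M = m − 5 log₁₀ d + 5 = 6.55 − 5·1.8894 + 5 = 2.103
M − M_☉ = 2.103 − 4.83 = -2.727
L/L_☉ = 10^(−0.4 × -2.727) = 12.33

L/L_☉ ≈ 12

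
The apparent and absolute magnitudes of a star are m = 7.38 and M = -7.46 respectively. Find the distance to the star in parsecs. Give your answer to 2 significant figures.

d ≈ 9300 pc

Distance modulus: m − M = 7.38 − (-7.46) = 14.840
m − M = 5 log₁₀ d − 5
log₁₀ d = (m − M)/5 + 1 = 3.9680
d = 10^3.9680 = 9290 pc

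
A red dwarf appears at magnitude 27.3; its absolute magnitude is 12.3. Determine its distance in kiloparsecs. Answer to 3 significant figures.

Distance modulus: m − M = 27.3 − (12.3) = 15.000
m − M = 5 log₁₀ d − 5
log₁₀ d = (m − M)/5 + 1 = 4.0000
d = 10^4.0000 = 10000 pc
= 10.00 kpc

d ≈ 10.0 kpc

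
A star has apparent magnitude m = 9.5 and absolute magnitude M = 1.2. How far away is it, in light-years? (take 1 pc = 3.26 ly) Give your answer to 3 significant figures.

d ≈ 1490 ly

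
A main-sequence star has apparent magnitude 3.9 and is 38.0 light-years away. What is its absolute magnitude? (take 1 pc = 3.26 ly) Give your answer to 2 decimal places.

M ≈ 3.57

d = 38.0 ly / 3.26 = 11.66 pc
5 log₁₀(d/10 pc) = 5 log₁₀(11.66) − 5 = 0.333
M = m − 5 log₁₀(d/10) = 3.9 − 0.333 = 3.567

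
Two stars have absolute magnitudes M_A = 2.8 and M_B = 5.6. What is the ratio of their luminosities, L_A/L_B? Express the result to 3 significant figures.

L_A/L_B ≈ 13.2

ΔM = M_A − M_B = -2.8
L_A/L_B = 10^(−0.4 ΔM) = 10^1.120 = 13.18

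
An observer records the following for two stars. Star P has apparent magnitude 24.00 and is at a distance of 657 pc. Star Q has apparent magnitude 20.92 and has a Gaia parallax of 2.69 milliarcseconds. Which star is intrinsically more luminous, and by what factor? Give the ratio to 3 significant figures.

Star Q is more luminous, by a factor of 5.46.

Star P: M = m − 5 log₁₀ d + 5 = 24.00 − 5·2.8176 + 5 = 14.912
Star Q: p = 2.69 mas = 2.69×10^-3″ → d = 1/p = 371.7 pc
Star Q: M = m − 5 log₁₀ d + 5 = 20.92 − 5·2.5702 + 5 = 13.069
ΔM = M_P − M_Q = 14.912 − (13.069) = 1.843; smaller M is more luminous → Star Q.
L ratio = 10^(0.4 |ΔM|) = 10^0.737 = 5.462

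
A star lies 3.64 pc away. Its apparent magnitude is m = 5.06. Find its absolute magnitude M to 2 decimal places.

5 log₁₀(d/10 pc) = 5 log₁₀(3.640) − 5 = -2.194
M = m − 5 log₁₀(d/10) = 5.06 + 2.194 = 7.254

M ≈ 7.25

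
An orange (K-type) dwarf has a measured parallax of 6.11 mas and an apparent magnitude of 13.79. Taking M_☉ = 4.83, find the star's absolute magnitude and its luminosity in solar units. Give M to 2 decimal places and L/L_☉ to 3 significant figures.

M ≈ 7.72; L/L_☉ ≈ 0.0698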